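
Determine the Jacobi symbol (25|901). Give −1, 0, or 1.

Reciprocity: 25 ≡ 1 and 901 ≡ 1 (mod 4), so (25/901) = +(901/25).
Reduce top mod 25: now compute (1/25).
Reached (1/25) = 1. Collecting the sign flips along the way, the symbol is +1.

1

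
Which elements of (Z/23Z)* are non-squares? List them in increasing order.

5, 7, 10, 11, 14, 15, 17, 19, 20, 21, 22

Square k = 1,…,11 (k and 23−k give the same square):
1²=1, 2²=4, 3²=9, 4²=16, 5²≡2, 6²≡13, 7²≡3, 8²≡18, 9²≡12, 10²≡8, 11²≡6 (mod 23).
The residues are {1, 2, 3, 4, 6, 8, 9, 12, 13, 16, 18}; the non-residues are the remaining 11 nonzero classes.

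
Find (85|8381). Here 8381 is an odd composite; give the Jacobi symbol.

0

Reciprocity: 85 ≡ 1 and 8381 ≡ 1 (mod 4), so (85/8381) = +(8381/85).
Reduce top mod 85: now compute (51/85).
Reciprocity: 51 ≡ 3 and 85 ≡ 1 (mod 4), so (51/85) = +(85/51).
Reduce top mod 51: now compute (34/51).
Pull out 2: since 51 ≡ 3 (mod 8), (2/51) = -1.
Reciprocity: 17 ≡ 1 and 51 ≡ 3 (mod 4), so (17/51) = +(51/17).
Reduce top mod 17: now compute (0/17).
Top reduces to 0: gcd > 1, so the symbol is 0.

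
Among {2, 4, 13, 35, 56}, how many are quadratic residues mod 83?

(2/83) = -1 → non-residue.
(4/83) = +1 → QR.
(13/83) = -1 → non-residue.
(35/83) = -1 → non-residue.
(56/83) = -1 → non-residue.
Total quadratic residues among the 5: 1.

1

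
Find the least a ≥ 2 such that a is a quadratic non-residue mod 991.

3

(2/991) = +1, so 2 is a residue.
(3/991) = −1, so 3 is the smallest positive non-residue mod 991.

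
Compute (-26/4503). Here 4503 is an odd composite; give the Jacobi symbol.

First reduce: -26 ≡ 4477 (mod 4503).
Reciprocity: 4477 ≡ 1 and 4503 ≡ 3 (mod 4), so (4477/4503) = +(4503/4477).
Reduce top mod 4477: now compute (26/4477).
Pull out 2: since 4477 ≡ 5 (mod 8), (2/4477) = -1.
Reciprocity: 13 ≡ 1 and 4477 ≡ 1 (mod 4), so (13/4477) = +(4477/13).
Reduce top mod 13: now compute (5/13).
Reciprocity: 5 ≡ 1 and 13 ≡ 1 (mod 4), so (5/13) = +(13/5).
Reduce top mod 5: now compute (3/5).
Reciprocity: 3 ≡ 3 and 5 ≡ 1 (mod 4), so (3/5) = +(5/3).
Reduce top mod 3: now compute (2/3).
Pull out 2: since 3 ≡ 3 (mod 8), (2/3) = -1.
Reached (1/3) = 1. Collecting the sign flips along the way, the symbol is +1.

1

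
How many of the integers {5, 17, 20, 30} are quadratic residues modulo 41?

(5/41) = +1 → QR.
(17/41) = -1 → non-residue.
(20/41) = +1 → QR.
(30/41) = -1 → non-residue.
Total quadratic residues among the 4: 2.

2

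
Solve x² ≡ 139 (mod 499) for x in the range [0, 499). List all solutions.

Since 499 ≡ 3 (mod 4), a square root of 139 is 139^((499+1)/4) = 139^125 mod 499.
Repeated squaring: 139^2≡359, 139^4≡139, 139^8≡359, 139^16≡139, 139^32≡359, 139^64≡139 (mod 499).
139^125 = 139^(64+32+16+8+4+1) ≡ 359 (mod 499).
Check: 359² = 128881 ≡ 139 (mod 499). The two roots are 140 and 359.

140, 359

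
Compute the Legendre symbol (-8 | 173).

First reduce: -8 ≡ 165 (mod 173).
Reciprocity: 165 ≡ 1 and 173 ≡ 1 (mod 4), so (165/173) = +(173/165).
Reduce top mod 165: now compute (8/165).
Pull out 2^3: since 165 ≡ 5 (mod 8), (2/165) = -1, so (2/165)^3 = -1.
Reached (1/165) = 1. Collecting the sign flips along the way, the symbol is -1.

-1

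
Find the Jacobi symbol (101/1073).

-1

Reciprocity: 101 ≡ 1 and 1073 ≡ 1 (mod 4), so (101/1073) = +(1073/101).
Reduce top mod 101: now compute (63/101).
Reciprocity: 63 ≡ 3 and 101 ≡ 1 (mod 4), so (63/101) = +(101/63).
Reduce top mod 63: now compute (38/63).
Pull out 2: since 63 ≡ 7 (mod 8), (2/63) = +1.
Reciprocity: 19 ≡ 3 and 63 ≡ 3 (mod 4), so (19/63) = −(63/19).
Reduce top mod 19: now compute (6/19).
Pull out 2: since 19 ≡ 3 (mod 8), (2/19) = -1.
Reciprocity: 3 ≡ 3 and 19 ≡ 3 (mod 4), so (3/19) = −(19/3).
Reduce top mod 3: now compute (1/3).
Reached (1/3) = 1. Collecting the sign flips along the way, the symbol is -1.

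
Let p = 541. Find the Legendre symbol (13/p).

Euler's criterion: (13/541) ≡ 13^270 (mod 541).
13^2 ≡ 169 (mod 541)
13^4 ≡ 429 (mod 541)
13^8 ≡ 101 (mod 541)
13^16 ≡ 463 (mod 541)
13^32 ≡ 133 (mod 541)
13^64 ≡ 377 (mod 541)
13^128 ≡ 387 (mod 541)
13^256 ≡ 453 (mod 541)
13^270 = 13^(256+8+4+2) ≡ 540 (mod 541).
Result is 540 ≡ −1, so (13/541) = −1.

-1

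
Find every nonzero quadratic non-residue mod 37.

Square k = 1,…,18 (k and 37−k give the same square):
1²=1, 2²=4, 3²=9, 4²=16, 5²=25, 6²=36, 7²≡12, 8²≡27, 9²≡7, 10²≡26, 11²≡10, 12²≡33, 13²≡21, 14²≡11, 15²≡3, 16²≡34, 17²≡30, 18²≡28 (mod 37).
The residues are {1, 3, 4, 7, 9, 10, 11, 12, 16, 21, 25, 26, 27, 28, 30, 33, 34, 36}; the non-residues are the remaining 18 nonzero classes.

2,5,6,8,13,14,15,17,18,19,20,22,23,24,29,31,32,35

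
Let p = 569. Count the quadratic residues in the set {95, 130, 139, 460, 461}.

(95/569) = -1 → non-residue.
(130/569) = +1 → QR.
(139/569) = +1 → QR.
(460/569) = -1 → non-residue.
(461/569) = -1 → non-residue.
Total quadratic residues among the 5: 2.

2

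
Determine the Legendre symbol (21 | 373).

1

Reciprocity: 21 ≡ 1 and 373 ≡ 1 (mod 4), so (21/373) = +(373/21).
Reduce top mod 21: now compute (16/21).
Pull out 2^4: since 21 ≡ 5 (mod 8), (2/21) = -1, so (2/21)^4 = +1.
Reached (1/21) = 1. Collecting the sign flips along the way, the symbol is +1.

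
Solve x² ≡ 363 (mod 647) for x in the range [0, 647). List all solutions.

Since 647 ≡ 3 (mod 4), a square root of 363 is 363^((647+1)/4) = 363^162 mod 647.
Repeated squaring: 363^2≡428, 363^4≡83, 363^8≡419, 363^16≡224, 363^32≡357, 363^64≡637, 363^128≡100 (mod 647).
363^162 = 363^(128+32+2) ≡ 48 (mod 647).
Check: 48² = 2304 ≡ 363 (mod 647). The two roots are 48 and 599.

48, 599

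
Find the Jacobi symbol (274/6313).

Pull out 2: since 6313 ≡ 1 (mod 8), (2/6313) = +1.
Reciprocity: 137 ≡ 1 and 6313 ≡ 1 (mod 4), so (137/6313) = +(6313/137).
Reduce top mod 137: now compute (11/137).
Reciprocity: 11 ≡ 3 and 137 ≡ 1 (mod 4), so (11/137) = +(137/11).
Reduce top mod 11: now compute (5/11).
Reciprocity: 5 ≡ 1 and 11 ≡ 3 (mod 4), so (5/11) = +(11/5).
Reduce top mod 5: now compute (1/5).
Reached (1/5) = 1. Collecting the sign flips along the way, the symbol is +1.

1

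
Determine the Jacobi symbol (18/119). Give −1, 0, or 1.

Pull out 2: since 119 ≡ 7 (mod 8), (2/119) = +1.
Reciprocity: 9 ≡ 1 and 119 ≡ 3 (mod 4), so (9/119) = +(119/9).
Reduce top mod 9: now compute (2/9).
Pull out 2: since 9 ≡ 1 (mod 8), (2/9) = +1.
Reached (1/9) = 1. Collecting the sign flips along the way, the symbol is +1.

1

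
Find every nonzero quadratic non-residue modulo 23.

5,7,10,11,14,15,17,19,20,21,22

Square k = 1,…,11 (k and 23−k give the same square):
1²=1, 2²=4, 3²=9, 4²=16, 5²≡2, 6²≡13, 7²≡3, 8²≡18, 9²≡12, 10²≡8, 11²≡6 (mod 23).
The residues are {1, 2, 3, 4, 6, 8, 9, 12, 13, 16, 18}; the non-residues are the remaining 11 nonzero classes.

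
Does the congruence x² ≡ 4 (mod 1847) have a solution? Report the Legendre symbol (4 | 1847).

1

Pull out 2^2: since 1847 ≡ 7 (mod 8), (2/1847) = +1, so (2/1847)^2 = +1.
Reached (1/1847) = 1. Collecting the sign flips along the way, the symbol is +1.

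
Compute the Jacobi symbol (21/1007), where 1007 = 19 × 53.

1

Reciprocity: 21 ≡ 1 and 1007 ≡ 3 (mod 4), so (21/1007) = +(1007/21).
Reduce top mod 21: now compute (20/21).
Pull out 2^2: since 21 ≡ 5 (mod 8), (2/21) = -1, so (2/21)^2 = +1.
Reciprocity: 5 ≡ 1 and 21 ≡ 1 (mod 4), so (5/21) = +(21/5).
Reduce top mod 5: now compute (1/5).
Reached (1/5) = 1. Collecting the sign flips along the way, the symbol is +1.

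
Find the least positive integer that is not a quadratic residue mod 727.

3

(2/727) = +1, so 2 is a residue.
(3/727) = −1, so 3 is the smallest positive non-residue mod 727.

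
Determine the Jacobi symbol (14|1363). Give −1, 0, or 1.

-1

Pull out 2: since 1363 ≡ 3 (mod 8), (2/1363) = -1.
Reciprocity: 7 ≡ 3 and 1363 ≡ 3 (mod 4), so (7/1363) = −(1363/7).
Reduce top mod 7: now compute (5/7).
Reciprocity: 5 ≡ 1 and 7 ≡ 3 (mod 4), so (5/7) = +(7/5).
Reduce top mod 5: now compute (2/5).
Pull out 2: since 5 ≡ 5 (mod 8), (2/5) = -1.
Reached (1/5) = 1. Collecting the sign flips along the way, the symbol is -1.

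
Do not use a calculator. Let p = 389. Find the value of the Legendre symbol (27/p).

Reciprocity: 27 ≡ 3 and 389 ≡ 1 (mod 4), so (27/389) = +(389/27).
Reduce top mod 27: now compute (11/27).
Reciprocity: 11 ≡ 3 and 27 ≡ 3 (mod 4), so (11/27) = −(27/11).
Reduce top mod 11: now compute (5/11).
Reciprocity: 5 ≡ 1 and 11 ≡ 3 (mod 4), so (5/11) = +(11/5).
Reduce top mod 5: now compute (1/5).
Reached (1/5) = 1. Collecting the sign flips along the way, the symbol is -1.

-1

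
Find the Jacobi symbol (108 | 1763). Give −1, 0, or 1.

Pull out 2^2: since 1763 ≡ 3 (mod 8), (2/1763) = -1, so (2/1763)^2 = +1.
Reciprocity: 27 ≡ 3 and 1763 ≡ 3 (mod 4), so (27/1763) = −(1763/27).
Reduce top mod 27: now compute (8/27).
Pull out 2^3: since 27 ≡ 3 (mod 8), (2/27) = -1, so (2/27)^3 = -1.
Reached (1/27) = 1. Collecting the sign flips along the way, the symbol is +1.

1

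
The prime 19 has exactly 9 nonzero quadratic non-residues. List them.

Square k = 1,…,9 (k and 19−k give the same square):
1²=1, 2²=4, 3²=9, 4²=16, 5²≡6, 6²≡17, 7²≡11, 8²≡7, 9²≡5 (mod 19).
The residues are {1, 4, 5, 6, 7, 9, 11, 16, 17}; the non-residues are the remaining 9 nonzero classes.

2,3,8,10,12,13,14,15,18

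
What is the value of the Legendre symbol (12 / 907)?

-1

Euler's criterion: (12/907) ≡ 12^453 (mod 907).
12^2 ≡ 144 (mod 907)
12^4 ≡ 782 (mod 907)
12^8 ≡ 206 (mod 907)
12^16 ≡ 714 (mod 907)
12^32 ≡ 62 (mod 907)
12^64 ≡ 216 (mod 907)
12^128 ≡ 399 (mod 907)
12^256 ≡ 476 (mod 907)
12^453 = 12^(256+128+64+4+1) ≡ 906 (mod 907).
Result is 906 ≡ −1, so (12/907) = −1.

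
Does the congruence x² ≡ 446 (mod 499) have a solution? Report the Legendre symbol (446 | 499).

Euler's criterion: (446/499) ≡ 446^249 (mod 499).
446^2 ≡ 314 (mod 499)
446^4 ≡ 293 (mod 499)
446^8 ≡ 21 (mod 499)
446^16 ≡ 441 (mod 499)
446^32 ≡ 370 (mod 499)
446^64 ≡ 174 (mod 499)
446^128 ≡ 336 (mod 499)
446^249 = 446^(128+64+32+16+8+1) ≡ 1 (mod 499).
Result is 1, so (446/499) = 1.

1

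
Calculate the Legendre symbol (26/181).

-1

Pull out 2: since 181 ≡ 5 (mod 8), (2/181) = -1.
Reciprocity: 13 ≡ 1 and 181 ≡ 1 (mod 4), so (13/181) = +(181/13).
Reduce top mod 13: now compute (12/13).
Pull out 2^2: since 13 ≡ 5 (mod 8), (2/13) = -1, so (2/13)^2 = +1.
Reciprocity: 3 ≡ 3 and 13 ≡ 1 (mod 4), so (3/13) = +(13/3).
Reduce top mod 3: now compute (1/3).
Reached (1/3) = 1. Collecting the sign flips along the way, the symbol is -1.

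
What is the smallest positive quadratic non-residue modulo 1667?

(2/1667) = −1, so 2 is the smallest positive non-residue mod 1667.

2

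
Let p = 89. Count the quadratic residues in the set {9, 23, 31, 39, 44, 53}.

4

(9/89) = +1 → QR.
(23/89) = -1 → non-residue.
(31/89) = -1 → non-residue.
(39/89) = +1 → QR.
(44/89) = +1 → QR.
(53/89) = +1 → QR.
Total quadratic residues among the 6: 4.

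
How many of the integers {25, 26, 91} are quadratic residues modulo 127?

(25/127) = +1 → QR.
(26/127) = +1 → QR.
(91/127) = -1 → non-residue.
Total quadratic residues among the 3: 2.

2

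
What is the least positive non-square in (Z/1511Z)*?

11

(2/1511) = +1, so 2 is a residue.
(3/1511) = +1, so 3 is a residue.
(4/1511) = +1, so 4 is a residue.
(5/1511) = +1, so 5 is a residue.
(6/1511) = +1, so 6 is a residue.
(7/1511) = +1, so 7 is a residue.
(8/1511) = +1, so 8 is a residue.
(9/1511) = +1, so 9 is a residue.
(10/1511) = +1, so 10 is a residue.
(11/1511) = −1, so 11 is the smallest positive non-residue mod 1511.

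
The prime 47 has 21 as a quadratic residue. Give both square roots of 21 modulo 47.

16, 31

Since 47 ≡ 3 (mod 4), a square root of 21 is 21^((47+1)/4) = 21^12 mod 47.
Repeated squaring: 21^2≡18, 21^4≡42, 21^8≡25 (mod 47).
21^12 = 21^(8+4) ≡ 16 (mod 47).
Check: 16² = 256 ≡ 21 (mod 47). The two roots are 16 and 31.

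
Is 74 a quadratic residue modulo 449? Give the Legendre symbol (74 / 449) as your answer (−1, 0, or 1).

-1

Pull out 2: since 449 ≡ 1 (mod 8), (2/449) = +1.
Reciprocity: 37 ≡ 1 and 449 ≡ 1 (mod 4), so (37/449) = +(449/37).
Reduce top mod 37: now compute (5/37).
Reciprocity: 5 ≡ 1 and 37 ≡ 1 (mod 4), so (5/37) = +(37/5).
Reduce top mod 5: now compute (2/5).
Pull out 2: since 5 ≡ 5 (mod 8), (2/5) = -1.
Reached (1/5) = 1. Collecting the sign flips along the way, the symbol is -1.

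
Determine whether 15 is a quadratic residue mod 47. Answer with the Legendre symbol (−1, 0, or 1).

Euler's criterion: (15/47) ≡ 15^23 (mod 47).
15^2 ≡ 37 (mod 47)
15^4 ≡ 6 (mod 47)
15^8 ≡ 36 (mod 47)
15^16 ≡ 27 (mod 47)
15^23 = 15^(16+4+2+1) ≡ 46 (mod 47).
Result is 46 ≡ −1, so (15/47) = −1.

-1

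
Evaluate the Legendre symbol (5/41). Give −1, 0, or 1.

1

Reciprocity: 5 ≡ 1 and 41 ≡ 1 (mod 4), so (5/41) = +(41/5).
Reduce top mod 5: now compute (1/5).
Reached (1/5) = 1. Collecting the sign flips along the way, the symbol is +1.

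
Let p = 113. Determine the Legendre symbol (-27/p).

-1

First reduce: -27 ≡ 86 (mod 113).
Pull out 2: since 113 ≡ 1 (mod 8), (2/113) = +1.
Reciprocity: 43 ≡ 3 and 113 ≡ 1 (mod 4), so (43/113) = +(113/43).
Reduce top mod 43: now compute (27/43).
Reciprocity: 27 ≡ 3 and 43 ≡ 3 (mod 4), so (27/43) = −(43/27).
Reduce top mod 27: now compute (16/27).
Pull out 2^4: since 27 ≡ 3 (mod 8), (2/27) = -1, so (2/27)^4 = +1.
Reached (1/27) = 1. Collecting the sign flips along the way, the symbol is -1.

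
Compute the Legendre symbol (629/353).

-1

First reduce: 629 ≡ 276 (mod 353).
Pull out 2^2: since 353 ≡ 1 (mod 8), (2/353) = +1, so (2/353)^2 = +1.
Reciprocity: 69 ≡ 1 and 353 ≡ 1 (mod 4), so (69/353) = +(353/69).
Reduce top mod 69: now compute (8/69).
Pull out 2^3: since 69 ≡ 5 (mod 8), (2/69) = -1, so (2/69)^3 = -1.
Reached (1/69) = 1. Collecting the sign flips along the way, the symbol is -1.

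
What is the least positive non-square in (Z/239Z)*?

(2/239) = +1, so 2 is a residue.
(3/239) = +1, so 3 is a residue.
(4/239) = +1, so 4 is a residue.
(5/239) = +1, so 5 is a residue.
(6/239) = +1, so 6 is a residue.
(7/239) = −1, so 7 is the smallest positive non-residue mod 239.

7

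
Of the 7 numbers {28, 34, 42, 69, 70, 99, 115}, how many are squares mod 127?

6

(28/127) = -1 → non-residue.
(34/127) = +1 → QR.
(42/127) = +1 → QR.
(69/127) = +1 → QR.
(70/127) = +1 → QR.
(99/127) = +1 → QR.
(115/127) = +1 → QR.
Total quadratic residues among the 7: 6.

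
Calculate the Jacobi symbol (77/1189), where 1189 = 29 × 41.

Reciprocity: 77 ≡ 1 and 1189 ≡ 1 (mod 4), so (77/1189) = +(1189/77).
Reduce top mod 77: now compute (34/77).
Pull out 2: since 77 ≡ 5 (mod 8), (2/77) = -1.
Reciprocity: 17 ≡ 1 and 77 ≡ 1 (mod 4), so (17/77) = +(77/17).
Reduce top mod 17: now compute (9/17).
Reciprocity: 9 ≡ 1 and 17 ≡ 1 (mod 4), so (9/17) = +(17/9).
Reduce top mod 9: now compute (8/9).
Pull out 2^3: since 9 ≡ 1 (mod 8), (2/9) = +1, so (2/9)^3 = +1.
Reached (1/9) = 1. Collecting the sign flips along the way, the symbol is -1.

-1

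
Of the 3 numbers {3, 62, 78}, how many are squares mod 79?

1

(3/79) = -1 → non-residue.
(62/79) = +1 → QR.
(78/79) = -1 → non-residue.
Total quadratic residues among the 3: 1.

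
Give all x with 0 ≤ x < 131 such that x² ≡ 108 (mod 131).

34, 97

Since 131 ≡ 3 (mod 4), a square root of 108 is 108^((131+1)/4) = 108^33 mod 131.
Repeated squaring: 108^2≡5, 108^4≡25, 108^8≡101, 108^16≡114, 108^32≡27 (mod 131).
108^33 = 108^(32+1) ≡ 34 (mod 131).
Check: 34² = 1156 ≡ 108 (mod 131). The two roots are 34 and 97.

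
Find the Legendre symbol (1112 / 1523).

-1

Pull out 2^3: since 1523 ≡ 3 (mod 8), (2/1523) = -1, so (2/1523)^3 = -1.
Reciprocity: 139 ≡ 3 and 1523 ≡ 3 (mod 4), so (139/1523) = −(1523/139).
Reduce top mod 139: now compute (133/139).
Reciprocity: 133 ≡ 1 and 139 ≡ 3 (mod 4), so (133/139) = +(139/133).
Reduce top mod 133: now compute (6/133).
Pull out 2: since 133 ≡ 5 (mod 8), (2/133) = -1.
Reciprocity: 3 ≡ 3 and 133 ≡ 1 (mod 4), so (3/133) = +(133/3).
Reduce top mod 3: now compute (1/3).
Reached (1/3) = 1. Collecting the sign flips along the way, the symbol is -1.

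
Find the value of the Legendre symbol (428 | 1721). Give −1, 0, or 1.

Pull out 2^2: since 1721 ≡ 1 (mod 8), (2/1721) = +1, so (2/1721)^2 = +1.
Reciprocity: 107 ≡ 3 and 1721 ≡ 1 (mod 4), so (107/1721) = +(1721/107).
Reduce top mod 107: now compute (9/107).
Reciprocity: 9 ≡ 1 and 107 ≡ 3 (mod 4), so (9/107) = +(107/9).
Reduce top mod 9: now compute (8/9).
Pull out 2^3: since 9 ≡ 1 (mod 8), (2/9) = +1, so (2/9)^3 = +1.
Reached (1/9) = 1. Collecting the sign flips along the way, the symbol is +1.

1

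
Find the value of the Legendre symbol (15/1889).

-1

Reciprocity: 15 ≡ 3 and 1889 ≡ 1 (mod 4), so (15/1889) = +(1889/15).
Reduce top mod 15: now compute (14/15).
Pull out 2: since 15 ≡ 7 (mod 8), (2/15) = +1.
Reciprocity: 7 ≡ 3 and 15 ≡ 3 (mod 4), so (7/15) = −(15/7).
Reduce top mod 7: now compute (1/7).
Reached (1/7) = 1. Collecting the sign flips along the way, the symbol is -1.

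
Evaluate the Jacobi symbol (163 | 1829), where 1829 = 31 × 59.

1

Reciprocity: 163 ≡ 3 and 1829 ≡ 1 (mod 4), so (163/1829) = +(1829/163).
Reduce top mod 163: now compute (36/163).
Pull out 2^2: since 163 ≡ 3 (mod 8), (2/163) = -1, so (2/163)^2 = +1.
Reciprocity: 9 ≡ 1 and 163 ≡ 3 (mod 4), so (9/163) = +(163/9).
Reduce top mod 9: now compute (1/9).
Reached (1/9) = 1. Collecting the sign flips along the way, the symbol is +1.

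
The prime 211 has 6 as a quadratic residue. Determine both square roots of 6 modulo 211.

Since 211 ≡ 3 (mod 4), a square root of 6 is 6^((211+1)/4) = 6^53 mod 211.
Repeated squaring: 6^2≡36, 6^4≡30, 6^8≡56, 6^16≡182, 6^32≡208 (mod 211).
6^53 = 6^(32+16+4+1) ≡ 46 (mod 211).
Check: 46² = 2116 ≡ 6 (mod 211). The two roots are 46 and 165.

46, 165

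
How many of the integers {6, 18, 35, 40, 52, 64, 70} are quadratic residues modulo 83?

(6/83) = -1 → non-residue.
(18/83) = -1 → non-residue.
(35/83) = -1 → non-residue.
(40/83) = +1 → QR.
(52/83) = -1 → non-residue.
(64/83) = +1 → QR.
(70/83) = +1 → QR.
Total quadratic residues among the 7: 3.

3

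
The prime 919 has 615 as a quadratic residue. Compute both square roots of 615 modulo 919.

120, 799

Since 919 ≡ 3 (mod 4), a square root of 615 is 615^((919+1)/4) = 615^230 mod 919.
Repeated squaring: 615^2≡516, 615^4≡665, 615^8≡186, 615^16≡593, 615^32≡591, 615^64≡61, 615^128≡45 (mod 919).
615^230 = 615^(128+64+32+4+2) ≡ 799 (mod 919).
Check: 799² = 638401 ≡ 615 (mod 919). The two roots are 120 and 799.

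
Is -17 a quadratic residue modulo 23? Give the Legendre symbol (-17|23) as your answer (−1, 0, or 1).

First reduce: -17 ≡ 6 (mod 23).
Pull out 2: since 23 ≡ 7 (mod 8), (2/23) = +1.
Reciprocity: 3 ≡ 3 and 23 ≡ 3 (mod 4), so (3/23) = −(23/3).
Reduce top mod 3: now compute (2/3).
Pull out 2: since 3 ≡ 3 (mod 8), (2/3) = -1.
Reached (1/3) = 1. Collecting the sign flips along the way, the symbol is +1.

1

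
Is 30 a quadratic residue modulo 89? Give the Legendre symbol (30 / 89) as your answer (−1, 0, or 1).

-1

Euler's criterion: (30/89) ≡ 30^44 (mod 89).
30^2 ≡ 10 (mod 89)
30^4 ≡ 11 (mod 89)
30^8 ≡ 32 (mod 89)
30^16 ≡ 45 (mod 89)
30^32 ≡ 67 (mod 89)
30^44 = 30^(32+8+4) ≡ 88 (mod 89).
Result is 88 ≡ −1, so (30/89) = −1.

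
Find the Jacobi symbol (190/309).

Pull out 2: since 309 ≡ 5 (mod 8), (2/309) = -1.
Reciprocity: 95 ≡ 3 and 309 ≡ 1 (mod 4), so (95/309) = +(309/95).
Reduce top mod 95: now compute (24/95).
Pull out 2^3: since 95 ≡ 7 (mod 8), (2/95) = +1, so (2/95)^3 = +1.
Reciprocity: 3 ≡ 3 and 95 ≡ 3 (mod 4), so (3/95) = −(95/3).
Reduce top mod 3: now compute (2/3).
Pull out 2: since 3 ≡ 3 (mod 8), (2/3) = -1.
Reached (1/3) = 1. Collecting the sign flips along the way, the symbol is -1.

-1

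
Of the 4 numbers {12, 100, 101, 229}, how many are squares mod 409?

(12/409) = +1 → QR.
(100/409) = +1 → QR.
(101/409) = +1 → QR.
(229/409) = +1 → QR.
Total quadratic residues among the 4: 4.

4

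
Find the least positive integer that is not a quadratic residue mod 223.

3

(2/223) = +1, so 2 is a residue.
(3/223) = −1, so 3 is the smallest positive non-residue mod 223.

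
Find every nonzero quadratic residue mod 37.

Square k = 1,…,18 (k and 37−k give the same square):
1²=1, 2²=4, 3²=9, 4²=16, 5²=25, 6²=36, 7²≡12, 8²≡27, 9²≡7, 10²≡26, 11²≡10, 12²≡33, 13²≡21, 14²≡11, 15²≡3, 16²≡34, 17²≡30, 18²≡28 (mod 37).
So the quadratic residues mod 37 are {1, 3, 4, 7, 9, 10, 11, 12, 16, 21, 25, 26, 27, 28, 30, 33, 34, 36}.

1, 3, 4, 7, 9, 10, 11, 12, 16, 21, 25, 26, 27, 28, 30, 33, 34, 36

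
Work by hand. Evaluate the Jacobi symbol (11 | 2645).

Reciprocity: 11 ≡ 3 and 2645 ≡ 1 (mod 4), so (11/2645) = +(2645/11).
Reduce top mod 11: now compute (5/11).
Reciprocity: 5 ≡ 1 and 11 ≡ 3 (mod 4), so (5/11) = +(11/5).
Reduce top mod 5: now compute (1/5).
Reached (1/5) = 1. Collecting the sign flips along the way, the symbol is +1.

1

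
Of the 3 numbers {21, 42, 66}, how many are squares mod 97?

1

(21/97) = -1 → non-residue.
(42/97) = -1 → non-residue.
(66/97) = +1 → QR.
Total quadratic residues among the 3: 1.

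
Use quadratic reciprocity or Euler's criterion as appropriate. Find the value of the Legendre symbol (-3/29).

-1

Euler's criterion: (-3/29) ≡ 26^14 (mod 29).
26^2 ≡ 9 (mod 29)
26^4 ≡ 23 (mod 29)
26^8 ≡ 7 (mod 29)
26^14 = 26^(8+4+2) ≡ 28 (mod 29).
Result is 28 ≡ −1, so (-3/29) = −1.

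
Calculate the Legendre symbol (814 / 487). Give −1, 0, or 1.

1

Euler's criterion: (814/487) ≡ 327^243 (mod 487).
327^2 ≡ 276 (mod 487)
327^4 ≡ 204 (mod 487)
327^8 ≡ 221 (mod 487)
327^16 ≡ 141 (mod 487)
327^32 ≡ 401 (mod 487)
327^64 ≡ 91 (mod 487)
327^128 ≡ 2 (mod 487)
327^243 = 327^(128+64+32+16+2+1) ≡ 1 (mod 487).
Result is 1, so (814/487) = 1.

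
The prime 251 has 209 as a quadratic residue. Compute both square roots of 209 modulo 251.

Since 251 ≡ 3 (mod 4), a square root of 209 is 209^((251+1)/4) = 209^63 mod 251.
Repeated squaring: 209^2≡7, 209^4≡49, 209^8≡142, 209^16≡84, 209^32≡28 (mod 251).
209^63 = 209^(32+16+8+4+2+1) ≡ 65 (mod 251).
Check: 65² = 4225 ≡ 209 (mod 251). The two roots are 65 and 186.

65, 186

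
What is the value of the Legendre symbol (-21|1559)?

-1

First reduce: -21 ≡ 1538 (mod 1559).
Pull out 2: since 1559 ≡ 7 (mod 8), (2/1559) = +1.
Reciprocity: 769 ≡ 1 and 1559 ≡ 3 (mod 4), so (769/1559) = +(1559/769).
Reduce top mod 769: now compute (21/769).
Reciprocity: 21 ≡ 1 and 769 ≡ 1 (mod 4), so (21/769) = +(769/21).
Reduce top mod 21: now compute (13/21).
Reciprocity: 13 ≡ 1 and 21 ≡ 1 (mod 4), so (13/21) = +(21/13).
Reduce top mod 13: now compute (8/13).
Pull out 2^3: since 13 ≡ 5 (mod 8), (2/13) = -1, so (2/13)^3 = -1.
Reached (1/13) = 1. Collecting the sign flips along the way, the symbol is -1.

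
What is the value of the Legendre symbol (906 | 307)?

-1

Euler's criterion: (906/307) ≡ 292^153 (mod 307).
292^2 ≡ 225 (mod 307)
292^4 ≡ 277 (mod 307)
292^8 ≡ 286 (mod 307)
292^16 ≡ 134 (mod 307)
292^32 ≡ 150 (mod 307)
292^64 ≡ 89 (mod 307)
292^128 ≡ 246 (mod 307)
292^153 = 292^(128+16+8+1) ≡ 306 (mod 307).
Result is 306 ≡ −1, so (906/307) = −1.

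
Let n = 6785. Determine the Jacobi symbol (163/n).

Reciprocity: 163 ≡ 3 and 6785 ≡ 1 (mod 4), so (163/6785) = +(6785/163).
Reduce top mod 163: now compute (102/163).
Pull out 2: since 163 ≡ 3 (mod 8), (2/163) = -1.
Reciprocity: 51 ≡ 3 and 163 ≡ 3 (mod 4), so (51/163) = −(163/51).
Reduce top mod 51: now compute (10/51).
Pull out 2: since 51 ≡ 3 (mod 8), (2/51) = -1.
Reciprocity: 5 ≡ 1 and 51 ≡ 3 (mod 4), so (5/51) = +(51/5).
Reduce top mod 5: now compute (1/5).
Reached (1/5) = 1. Collecting the sign flips along the way, the symbol is -1.

-1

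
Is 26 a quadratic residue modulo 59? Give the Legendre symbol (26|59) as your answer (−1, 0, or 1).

1

Pull out 2: since 59 ≡ 3 (mod 8), (2/59) = -1.
Reciprocity: 13 ≡ 1 and 59 ≡ 3 (mod 4), so (13/59) = +(59/13).
Reduce top mod 13: now compute (7/13).
Reciprocity: 7 ≡ 3 and 13 ≡ 1 (mod 4), so (7/13) = +(13/7).
Reduce top mod 7: now compute (6/7).
Pull out 2: since 7 ≡ 7 (mod 8), (2/7) = +1.
Reciprocity: 3 ≡ 3 and 7 ≡ 3 (mod 4), so (3/7) = −(7/3).
Reduce top mod 3: now compute (1/3).
Reached (1/3) = 1. Collecting the sign flips along the way, the symbol is +1.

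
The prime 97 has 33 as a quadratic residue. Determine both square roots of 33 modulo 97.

18, 79

97 ≡ 1 (mod 4), so we find a root by search.
Trying successive values, 18² = 324 ≡ 33 (mod 97). The other root is 97 − 18 = 79.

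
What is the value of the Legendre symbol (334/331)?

-1

Euler's criterion: (334/331) ≡ 3^165 (mod 331).
3^2 ≡ 9 (mod 331)
3^4 ≡ 81 (mod 331)
3^8 ≡ 272 (mod 331)
3^16 ≡ 171 (mod 331)
3^32 ≡ 113 (mod 331)
3^64 ≡ 191 (mod 331)
3^128 ≡ 71 (mod 331)
3^165 = 3^(128+32+4+1) ≡ 330 (mod 331).
Result is 330 ≡ −1, so (334/331) = −1.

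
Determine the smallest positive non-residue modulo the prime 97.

5

(2/97) = +1, so 2 is a residue.
(3/97) = +1, so 3 is a residue.
(4/97) = +1, so 4 is a residue.
(5/97) = −1, so 5 is the smallest positive non-residue mod 97.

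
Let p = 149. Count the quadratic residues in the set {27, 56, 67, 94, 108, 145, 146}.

2

(27/149) = -1 → non-residue.
(56/149) = -1 → non-residue.
(67/149) = +1 → QR.
(94/149) = -1 → non-residue.
(108/149) = -1 → non-residue.
(145/149) = +1 → QR.
(146/149) = -1 → non-residue.
Total quadratic residues among the 7: 2.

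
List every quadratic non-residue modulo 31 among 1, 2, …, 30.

3,6,11,12,13,15,17,21,22,23,24,26,27,29,30

Square k = 1,…,15 (k and 31−k give the same square):
1²=1, 2²=4, 3²=9, 4²=16, 5²=25, 6²≡5, 7²≡18, 8²≡2, 9²≡19, 10²≡7, 11²≡28, 12²≡20, 13²≡14, 14²≡10, 15²≡8 (mod 31).
The residues are {1, 2, 4, 5, 7, 8, 9, 10, 14, 16, 18, 19, 20, 25, 28}; the non-residues are the remaining 15 nonzero classes.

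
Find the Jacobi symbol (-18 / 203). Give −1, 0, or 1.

First reduce: -18 ≡ 185 (mod 203).
Reciprocity: 185 ≡ 1 and 203 ≡ 3 (mod 4), so (185/203) = +(203/185).
Reduce top mod 185: now compute (18/185).
Pull out 2: since 185 ≡ 1 (mod 8), (2/185) = +1.
Reciprocity: 9 ≡ 1 and 185 ≡ 1 (mod 4), so (9/185) = +(185/9).
Reduce top mod 9: now compute (5/9).
Reciprocity: 5 ≡ 1 and 9 ≡ 1 (mod 4), so (5/9) = +(9/5).
Reduce top mod 5: now compute (4/5).
Pull out 2^2: since 5 ≡ 5 (mod 8), (2/5) = -1, so (2/5)^2 = +1.
Reached (1/5) = 1. Collecting the sign flips along the way, the symbol is +1.

1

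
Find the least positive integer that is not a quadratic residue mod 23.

(2/23) = +1, so 2 is a residue.
(3/23) = +1, so 3 is a residue.
(4/23) = +1, so 4 is a residue.
(5/23) = −1, so 5 is the smallest positive non-residue mod 23.

5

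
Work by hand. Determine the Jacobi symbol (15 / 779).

1

Reciprocity: 15 ≡ 3 and 779 ≡ 3 (mod 4), so (15/779) = −(779/15).
Reduce top mod 15: now compute (14/15).
Pull out 2: since 15 ≡ 7 (mod 8), (2/15) = +1.
Reciprocity: 7 ≡ 3 and 15 ≡ 3 (mod 4), so (7/15) = −(15/7).
Reduce top mod 7: now compute (1/7).
Reached (1/7) = 1. Collecting the sign flips along the way, the symbol is +1.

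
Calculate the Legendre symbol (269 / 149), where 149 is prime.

1

Euler's criterion: (269/149) ≡ 120^74 (mod 149).
120^2 ≡ 96 (mod 149)
120^4 ≡ 127 (mod 149)
120^8 ≡ 37 (mod 149)
120^16 ≡ 28 (mod 149)
120^32 ≡ 39 (mod 149)
120^64 ≡ 31 (mod 149)
120^74 = 120^(64+8+2) ≡ 1 (mod 149).
Result is 1, so (269/149) = 1.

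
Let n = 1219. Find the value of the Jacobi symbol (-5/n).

-1

First reduce: -5 ≡ 1214 (mod 1219).
Pull out 2: since 1219 ≡ 3 (mod 8), (2/1219) = -1.
Reciprocity: 607 ≡ 3 and 1219 ≡ 3 (mod 4), so (607/1219) = −(1219/607).
Reduce top mod 607: now compute (5/607).
Reciprocity: 5 ≡ 1 and 607 ≡ 3 (mod 4), so (5/607) = +(607/5).
Reduce top mod 5: now compute (2/5).
Pull out 2: since 5 ≡ 5 (mod 8), (2/5) = -1.
Reached (1/5) = 1. Collecting the sign flips along the way, the symbol is -1.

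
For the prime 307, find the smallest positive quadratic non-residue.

(2/307) = −1, so 2 is the smallest positive non-residue mod 307.

2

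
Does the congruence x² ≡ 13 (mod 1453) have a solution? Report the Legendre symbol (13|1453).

Reciprocity: 13 ≡ 1 and 1453 ≡ 1 (mod 4), so (13/1453) = +(1453/13).
Reduce top mod 13: now compute (10/13).
Pull out 2: since 13 ≡ 5 (mod 8), (2/13) = -1.
Reciprocity: 5 ≡ 1 and 13 ≡ 1 (mod 4), so (5/13) = +(13/5).
Reduce top mod 5: now compute (3/5).
Reciprocity: 3 ≡ 3 and 5 ≡ 1 (mod 4), so (3/5) = +(5/3).
Reduce top mod 3: now compute (2/3).
Pull out 2: since 3 ≡ 3 (mod 8), (2/3) = -1.
Reached (1/3) = 1. Collecting the sign flips along the way, the symbol is +1.

1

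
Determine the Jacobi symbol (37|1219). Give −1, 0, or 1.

-1

Reciprocity: 37 ≡ 1 and 1219 ≡ 3 (mod 4), so (37/1219) = +(1219/37).
Reduce top mod 37: now compute (35/37).
Reciprocity: 35 ≡ 3 and 37 ≡ 1 (mod 4), so (35/37) = +(37/35).
Reduce top mod 35: now compute (2/35).
Pull out 2: since 35 ≡ 3 (mod 8), (2/35) = -1.
Reached (1/35) = 1. Collecting the sign flips along the way, the symbol is -1.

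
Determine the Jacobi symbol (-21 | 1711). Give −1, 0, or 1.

1

First reduce: -21 ≡ 1690 (mod 1711).
Pull out 2: since 1711 ≡ 7 (mod 8), (2/1711) = +1.
Reciprocity: 845 ≡ 1 and 1711 ≡ 3 (mod 4), so (845/1711) = +(1711/845).
Reduce top mod 845: now compute (21/845).
Reciprocity: 21 ≡ 1 and 845 ≡ 1 (mod 4), so (21/845) = +(845/21).
Reduce top mod 21: now compute (5/21).
Reciprocity: 5 ≡ 1 and 21 ≡ 1 (mod 4), so (5/21) = +(21/5).
Reduce top mod 5: now compute (1/5).
Reached (1/5) = 1. Collecting the sign flips along the way, the symbol is +1.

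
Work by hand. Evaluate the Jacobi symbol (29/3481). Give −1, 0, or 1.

Reciprocity: 29 ≡ 1 and 3481 ≡ 1 (mod 4), so (29/3481) = +(3481/29).
Reduce top mod 29: now compute (1/29).
Reached (1/29) = 1. Collecting the sign flips along the way, the symbol is +1.

1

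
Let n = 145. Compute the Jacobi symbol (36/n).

Pull out 2^2: since 145 ≡ 1 (mod 8), (2/145) = +1, so (2/145)^2 = +1.
Reciprocity: 9 ≡ 1 and 145 ≡ 1 (mod 4), so (9/145) = +(145/9).
Reduce top mod 9: now compute (1/9).
Reached (1/9) = 1. Collecting the sign flips along the way, the symbol is +1.

1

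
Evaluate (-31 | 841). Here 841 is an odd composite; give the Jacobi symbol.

First reduce: -31 ≡ 810 (mod 841).
Pull out 2: since 841 ≡ 1 (mod 8), (2/841) = +1.
Reciprocity: 405 ≡ 1 and 841 ≡ 1 (mod 4), so (405/841) = +(841/405).
Reduce top mod 405: now compute (31/405).
Reciprocity: 31 ≡ 3 and 405 ≡ 1 (mod 4), so (31/405) = +(405/31).
Reduce top mod 31: now compute (2/31).
Pull out 2: since 31 ≡ 7 (mod 8), (2/31) = +1.
Reached (1/31) = 1. Collecting the sign flips along the way, the symbol is +1.

1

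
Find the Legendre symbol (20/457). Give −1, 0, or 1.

Euler's criterion: (20/457) ≡ 20^228 (mod 457).
20^2 ≡ 400 (mod 457)
20^4 ≡ 50 (mod 457)
20^8 ≡ 215 (mod 457)
20^16 ≡ 68 (mod 457)
20^32 ≡ 54 (mod 457)
20^64 ≡ 174 (mod 457)
20^128 ≡ 114 (mod 457)
20^228 = 20^(128+64+32+4) ≡ 456 (mod 457).
Result is 456 ≡ −1, so (20/457) = −1.

-1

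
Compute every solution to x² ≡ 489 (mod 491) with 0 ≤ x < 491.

94, 397

Since 491 ≡ 3 (mod 4), a square root of 489 is 489^((491+1)/4) = 489^123 mod 491.
Repeated squaring: 489^2≡4, 489^4≡16, 489^8≡256, 489^16≡233, 489^32≡279, 489^64≡263 (mod 491).
489^123 = 489^(64+32+16+8+2+1) ≡ 94 (mod 491).
Check: 94² = 8836 ≡ 489 (mod 491). The two roots are 94 and 397.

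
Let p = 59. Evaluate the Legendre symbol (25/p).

1

Euler's criterion: (25/59) ≡ 25^29 (mod 59).
25^2 ≡ 35 (mod 59)
25^4 ≡ 45 (mod 59)
25^8 ≡ 19 (mod 59)
25^16 ≡ 7 (mod 59)
25^29 = 25^(16+8+4+1) ≡ 1 (mod 59).
Result is 1, so (25/59) = 1.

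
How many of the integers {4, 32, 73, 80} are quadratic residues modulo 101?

2

(4/101) = +1 → QR.
(32/101) = -1 → non-residue.
(73/101) = -1 → non-residue.
(80/101) = +1 → QR.
Total quadratic residues among the 4: 2.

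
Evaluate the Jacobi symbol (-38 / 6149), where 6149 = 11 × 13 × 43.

1

First reduce: -38 ≡ 6111 (mod 6149).
Reciprocity: 6111 ≡ 3 and 6149 ≡ 1 (mod 4), so (6111/6149) = +(6149/6111).
Reduce top mod 6111: now compute (38/6111).
Pull out 2: since 6111 ≡ 7 (mod 8), (2/6111) = +1.
Reciprocity: 19 ≡ 3 and 6111 ≡ 3 (mod 4), so (19/6111) = −(6111/19).
Reduce top mod 19: now compute (12/19).
Pull out 2^2: since 19 ≡ 3 (mod 8), (2/19) = -1, so (2/19)^2 = +1.
Reciprocity: 3 ≡ 3 and 19 ≡ 3 (mod 4), so (3/19) = −(19/3).
Reduce top mod 3: now compute (1/3).
Reached (1/3) = 1. Collecting the sign flips along the way, the symbol is +1.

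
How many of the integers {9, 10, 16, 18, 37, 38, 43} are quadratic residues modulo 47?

(9/47) = +1 → QR.
(10/47) = -1 → non-residue.
(16/47) = +1 → QR.
(18/47) = +1 → QR.
(37/47) = +1 → QR.
(38/47) = -1 → non-residue.
(43/47) = -1 → non-residue.
Total quadratic residues among the 7: 4.

4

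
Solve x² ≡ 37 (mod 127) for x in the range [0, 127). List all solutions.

52, 75

Since 127 ≡ 3 (mod 4), a square root of 37 is 37^((127+1)/4) = 37^32 mod 127.
Repeated squaring: 37^2≡99, 37^4≡22, 37^8≡103, 37^16≡68, 37^32≡52 (mod 127).
37^32 = 37^(32) ≡ 52 (mod 127).
Check: 52² = 2704 ≡ 37 (mod 127). The two roots are 52 and 75.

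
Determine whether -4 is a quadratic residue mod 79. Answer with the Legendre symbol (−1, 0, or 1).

First reduce: -4 ≡ 75 (mod 79).
Reciprocity: 75 ≡ 3 and 79 ≡ 3 (mod 4), so (75/79) = −(79/75).
Reduce top mod 75: now compute (4/75).
Pull out 2^2: since 75 ≡ 3 (mod 8), (2/75) = -1, so (2/75)^2 = +1.
Reached (1/75) = 1. Collecting the sign flips along the way, the symbol is -1.

-1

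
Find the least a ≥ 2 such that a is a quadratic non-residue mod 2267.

2

(2/2267) = −1, so 2 is the smallest positive non-residue mod 2267.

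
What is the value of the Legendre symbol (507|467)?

1

First reduce: 507 ≡ 40 (mod 467).
Pull out 2^3: since 467 ≡ 3 (mod 8), (2/467) = -1, so (2/467)^3 = -1.
Reciprocity: 5 ≡ 1 and 467 ≡ 3 (mod 4), so (5/467) = +(467/5).
Reduce top mod 5: now compute (2/5).
Pull out 2: since 5 ≡ 5 (mod 8), (2/5) = -1.
Reached (1/5) = 1. Collecting the sign flips along the way, the symbol is +1.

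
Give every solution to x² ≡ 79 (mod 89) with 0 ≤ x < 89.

41, 48

89 ≡ 1 (mod 4), so we find a root by search.
Trying successive values, 41² = 1681 ≡ 79 (mod 89). The other root is 89 − 41 = 48.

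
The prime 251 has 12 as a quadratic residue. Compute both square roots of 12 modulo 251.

99, 152

Since 251 ≡ 3 (mod 4), a square root of 12 is 12^((251+1)/4) = 12^63 mod 251.
Repeated squaring: 12^2≡144, 12^4≡154, 12^8≡122, 12^16≡75, 12^32≡103 (mod 251).
12^63 = 12^(32+16+8+4+2+1) ≡ 152 (mod 251).
Check: 152² = 23104 ≡ 12 (mod 251). The two roots are 99 and 152.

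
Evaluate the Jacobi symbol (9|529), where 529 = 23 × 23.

Reciprocity: 9 ≡ 1 and 529 ≡ 1 (mod 4), so (9/529) = +(529/9).
Reduce top mod 9: now compute (7/9).
Reciprocity: 7 ≡ 3 and 9 ≡ 1 (mod 4), so (7/9) = +(9/7).
Reduce top mod 7: now compute (2/7).
Pull out 2: since 7 ≡ 7 (mod 8), (2/7) = +1.
Reached (1/7) = 1. Collecting the sign flips along the way, the symbol is +1.

1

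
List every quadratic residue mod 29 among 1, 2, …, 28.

Square k = 1,…,14 (k and 29−k give the same square):
1²=1, 2²=4, 3²=9, 4²=16, 5²=25, 6²≡7, 7²≡20, 8²≡6, 9²≡23, 10²≡13, 11²≡5, 12²≡28, 13²≡24, 14²≡22 (mod 29).
So the quadratic residues mod 29 are {1, 4, 5, 6, 7, 9, 13, 16, 20, 22, 23, 24, 25, 28}.

1 4 5 6 7 9 13 16 20 22 23 24 25 28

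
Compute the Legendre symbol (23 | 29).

1

Euler's criterion: (23/29) ≡ 23^14 (mod 29).
23^2 ≡ 7 (mod 29)
23^4 ≡ 20 (mod 29)
23^8 ≡ 23 (mod 29)
23^14 = 23^(8+4+2) ≡ 1 (mod 29).
Result is 1, so (23/29) = 1.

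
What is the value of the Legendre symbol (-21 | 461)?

1

First reduce: -21 ≡ 440 (mod 461).
Pull out 2^3: since 461 ≡ 5 (mod 8), (2/461) = -1, so (2/461)^3 = -1.
Reciprocity: 55 ≡ 3 and 461 ≡ 1 (mod 4), so (55/461) = +(461/55).
Reduce top mod 55: now compute (21/55).
Reciprocity: 21 ≡ 1 and 55 ≡ 3 (mod 4), so (21/55) = +(55/21).
Reduce top mod 21: now compute (13/21).
Reciprocity: 13 ≡ 1 and 21 ≡ 1 (mod 4), so (13/21) = +(21/13).
Reduce top mod 13: now compute (8/13).
Pull out 2^3: since 13 ≡ 5 (mod 8), (2/13) = -1, so (2/13)^3 = -1.
Reached (1/13) = 1. Collecting the sign flips along the way, the symbol is +1.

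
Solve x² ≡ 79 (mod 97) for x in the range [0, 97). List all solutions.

97 ≡ 1 (mod 4), so we find a root by search.
Trying successive values, 46² = 2116 ≡ 79 (mod 97). The other root is 97 − 46 = 51.

46, 51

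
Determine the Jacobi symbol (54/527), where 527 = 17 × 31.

Pull out 2: since 527 ≡ 7 (mod 8), (2/527) = +1.
Reciprocity: 27 ≡ 3 and 527 ≡ 3 (mod 4), so (27/527) = −(527/27).
Reduce top mod 27: now compute (14/27).
Pull out 2: since 27 ≡ 3 (mod 8), (2/27) = -1.
Reciprocity: 7 ≡ 3 and 27 ≡ 3 (mod 4), so (7/27) = −(27/7).
Reduce top mod 7: now compute (6/7).
Pull out 2: since 7 ≡ 7 (mod 8), (2/7) = +1.
Reciprocity: 3 ≡ 3 and 7 ≡ 3 (mod 4), so (3/7) = −(7/3).
Reduce top mod 3: now compute (1/3).
Reached (1/3) = 1. Collecting the sign flips along the way, the symbol is +1.

1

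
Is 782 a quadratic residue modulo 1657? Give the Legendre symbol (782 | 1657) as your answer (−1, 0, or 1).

Pull out 2: since 1657 ≡ 1 (mod 8), (2/1657) = +1.
Reciprocity: 391 ≡ 3 and 1657 ≡ 1 (mod 4), so (391/1657) = +(1657/391).
Reduce top mod 391: now compute (93/391).
Reciprocity: 93 ≡ 1 and 391 ≡ 3 (mod 4), so (93/391) = +(391/93).
Reduce top mod 93: now compute (19/93).
Reciprocity: 19 ≡ 3 and 93 ≡ 1 (mod 4), so (19/93) = +(93/19).
Reduce top mod 19: now compute (17/19).
Reciprocity: 17 ≡ 1 and 19 ≡ 3 (mod 4), so (17/19) = +(19/17).
Reduce top mod 17: now compute (2/17).
Pull out 2: since 17 ≡ 1 (mod 8), (2/17) = +1.
Reached (1/17) = 1. Collecting the sign flips along the way, the symbol is +1.

1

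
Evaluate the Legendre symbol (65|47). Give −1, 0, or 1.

Euler's criterion: (65/47) ≡ 18^23 (mod 47).
18^2 ≡ 42 (mod 47)
18^4 ≡ 25 (mod 47)
18^8 ≡ 14 (mod 47)
18^16 ≡ 8 (mod 47)
18^23 = 18^(16+4+2+1) ≡ 1 (mod 47).
Result is 1, so (65/47) = 1.

1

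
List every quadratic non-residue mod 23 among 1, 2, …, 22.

5 7 10 11 14 15 17 19 20 21 22

Square k = 1,…,11 (k and 23−k give the same square):
1²=1, 2²=4, 3²=9, 4²=16, 5²≡2, 6²≡13, 7²≡3, 8²≡18, 9²≡12, 10²≡8, 11²≡6 (mod 23).
The residues are {1, 2, 3, 4, 6, 8, 9, 12, 13, 16, 18}; the non-residues are the remaining 11 nonzero classes.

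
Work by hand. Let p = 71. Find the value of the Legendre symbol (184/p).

-1

Euler's criterion: (184/71) ≡ 42^35 (mod 71).
42^2 ≡ 60 (mod 71)
42^4 ≡ 50 (mod 71)
42^8 ≡ 15 (mod 71)
42^16 ≡ 12 (mod 71)
42^32 ≡ 2 (mod 71)
42^35 = 42^(32+2+1) ≡ 70 (mod 71).
Result is 70 ≡ −1, so (184/71) = −1.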